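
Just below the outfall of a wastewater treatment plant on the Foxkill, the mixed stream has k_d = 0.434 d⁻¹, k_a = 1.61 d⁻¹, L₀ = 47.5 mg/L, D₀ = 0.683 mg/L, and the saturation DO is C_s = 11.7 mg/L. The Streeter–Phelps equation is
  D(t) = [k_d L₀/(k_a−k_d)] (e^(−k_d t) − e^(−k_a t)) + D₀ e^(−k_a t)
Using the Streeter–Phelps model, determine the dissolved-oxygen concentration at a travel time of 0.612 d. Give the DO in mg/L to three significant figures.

DO ≈ 4.55 mg/L

k_d L₀/(k_a−k_d) = 0.434×47.5/(1.61−0.434) = 20.61/1.176 = 17.53 mg/L.
e^(−k_d t) = e^(−0.434×0.6120) = 0.7667; e^(−k_a t) = e^(−1.61×0.6120) = 0.3733.
D = 17.53 × (0.7667 − 0.3733) + 0.683 × 0.3733 = 6.897 + 0.2550 = 7.152 mg/L.
DO = C_s − D = 11.7 − 7.152 = 4.548 mg/L.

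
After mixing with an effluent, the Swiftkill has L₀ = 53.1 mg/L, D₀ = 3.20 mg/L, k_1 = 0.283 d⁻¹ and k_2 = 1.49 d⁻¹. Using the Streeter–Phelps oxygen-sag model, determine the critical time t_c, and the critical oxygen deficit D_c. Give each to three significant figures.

t_c ≈ 1.13 d; D_c ≈ 7.32 mg/L

At the critical point dD/dt = 0, so k_1 L₀ e^(−k_1 t) = k_2 D. Substituting D(t) from the Streeter–Phelps equation and solving for t gives
t_c = ln[(k_2/k_1)(1 − D₀(k_2−k_1)/(k_1 L₀))] / (k_2−k_1).
Here k_2−k_1 = 1.207 d⁻¹ and 1 − D₀(k_2−k_1)/(k_1 L₀) = 1 − 3.20×1.207/(0.283×53.1) = 0.7430, so
t_c = ln(5.265 × 0.7430) / 1.207 = 1.364 / 1.207 = 1.130 d.
L(t_c) = L₀ e^(−k_1 t_c) = 53.1 × 0.7263 = 38.57 mg/L, and at the critical point k_2 D_c = k_1 L, so D_c = (0.283/1.49) × 38.57 = 7.325 mg/L.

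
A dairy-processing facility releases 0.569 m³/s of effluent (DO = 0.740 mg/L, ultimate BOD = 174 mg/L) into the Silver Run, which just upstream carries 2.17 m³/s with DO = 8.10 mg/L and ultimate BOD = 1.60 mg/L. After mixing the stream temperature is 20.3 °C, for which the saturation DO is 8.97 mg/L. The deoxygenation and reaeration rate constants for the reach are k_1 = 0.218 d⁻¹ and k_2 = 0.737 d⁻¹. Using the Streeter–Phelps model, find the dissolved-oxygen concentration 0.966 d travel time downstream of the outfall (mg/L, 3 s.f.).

Mixed DO = (2.17×8.10 + 0.569×0.740)/(2.17+0.569) = 18.00/2.739 = 6.571 mg/L.
Mixed L₀ = (2.17×1.60 + 0.569×174)/(2.739) = 102.5/2.739 = 37.41 mg/L.
Initial deficit D₀ = C_s − DO₀ = 8.97 − 6.571 = 2.399 mg/L.
D(0.966) = [0.218×37.41/(0.737−0.218)](e^(−0.218×0.966) − e^(−0.737×0.966)) + 2.399 e^(−0.737×0.966)
= 15.72 × (0.8101 − 0.4907) + 2.399 × 0.4907 = 6.197 mg/L.
DO = 8.97 − 6.197 = 2.773 mg/L.

DO ≈ 2.77 mg/L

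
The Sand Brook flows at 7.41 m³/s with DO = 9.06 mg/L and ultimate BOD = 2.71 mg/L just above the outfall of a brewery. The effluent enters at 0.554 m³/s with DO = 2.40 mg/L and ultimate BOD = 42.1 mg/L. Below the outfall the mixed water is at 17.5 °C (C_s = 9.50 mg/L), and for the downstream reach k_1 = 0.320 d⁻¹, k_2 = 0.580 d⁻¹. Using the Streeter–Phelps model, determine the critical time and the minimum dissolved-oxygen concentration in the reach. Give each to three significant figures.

t_c ≈ 1.73 d; minimum DO ≈ 7.77 mg/L

Mixed DO = (7.41×9.06 + 0.554×2.40)/(7.41+0.554) = 68.46/7.964 = 8.597 mg/L.
Mixed L₀ = (7.41×2.71 + 0.554×42.1)/(7.964) = 43.40/7.964 = 5.450 mg/L.
Initial deficit D₀ = C_s − DO₀ = 9.50 − 8.597 = 0.9033 mg/L.
t_c = (1/0.2600) ln[(0.580/0.320)(1 − 0.9033×0.2600/(0.320×5.450))] = 3.846 × ln(1.568) = 1.731 d.
D_c = (0.320/0.580) × 5.450 × e^(−0.320×1.731) = 0.5517 × 5.450 × 0.5747 = 1.728 mg/L.
Minimum DO = 9.50 − 1.728 = 7.772 mg/L.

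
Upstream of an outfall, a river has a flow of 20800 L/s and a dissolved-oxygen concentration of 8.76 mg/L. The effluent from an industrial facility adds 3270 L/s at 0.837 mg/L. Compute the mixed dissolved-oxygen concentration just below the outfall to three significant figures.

Flow-weighted mixing: C = (Q_r C_r + Q_w C_w)/(Q_r + Q_w)
= (20800×8.76 + 3270×0.837)/(20800 + 3270) = 184900/24070 = 7.684 mg/L.

7.68 mg/L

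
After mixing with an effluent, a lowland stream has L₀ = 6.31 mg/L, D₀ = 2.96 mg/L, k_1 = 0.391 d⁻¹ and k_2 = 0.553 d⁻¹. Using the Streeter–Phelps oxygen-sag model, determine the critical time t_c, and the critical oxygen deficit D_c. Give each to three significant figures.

t_c ≈ 0.806 d; D_c ≈ 3.26 mg/L

With k_2/k_1 = 1.414 and 1 − D₀(k_2−k_1)/(k_1 L₀) = 0.8056,
t_c = ln(1.414 × 0.8056) / (0.553 − 0.391) = ln(1.139) / 0.1620 = 0.1305/0.1620 = 0.8058 d.
D_c = (k_1/k_2) L₀ e^(−k_1 t_c) = (0.391/0.553) × 6.31 × e^(−0.391×0.8058) = 0.7071 × 6.31 × 0.7297 = 3.256 mg/L.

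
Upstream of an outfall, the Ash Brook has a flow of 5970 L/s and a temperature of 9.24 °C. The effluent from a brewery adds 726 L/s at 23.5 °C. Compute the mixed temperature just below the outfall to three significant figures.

Flow-weighted mixing: C = (Q_r C_r + Q_w C_w)/(Q_r + Q_w)
= (5970×9.24 + 726×23.5)/(5970 + 726) = 72220/6696 = 10.79 °C.

10.8 °C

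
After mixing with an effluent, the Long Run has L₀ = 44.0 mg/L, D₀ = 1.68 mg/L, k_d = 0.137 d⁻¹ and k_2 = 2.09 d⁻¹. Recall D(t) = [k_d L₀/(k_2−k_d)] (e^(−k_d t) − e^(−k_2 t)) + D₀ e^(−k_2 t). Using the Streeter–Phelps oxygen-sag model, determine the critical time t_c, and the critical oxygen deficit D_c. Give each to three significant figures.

t_c ≈ 0.993 d; D_c ≈ 2.52 mg/L

At the critical point dD/dt = 0, so k_d L₀ e^(−k_d t) = k_2 D. Substituting D(t) from the Streeter–Phelps equation and solving for t gives
t_c = ln[(k_2/k_d)(1 − D₀(k_2−k_d)/(k_d L₀))] / (k_2−k_d).
Here k_2−k_d = 1.953 d⁻¹ and 1 − D₀(k_2−k_d)/(k_d L₀) = 1 − 1.68×1.953/(0.137×44.0) = 0.4557, so
t_c = ln(15.26 × 0.4557) / 1.953 = 1.939 / 1.953 = 0.9928 d.
D_c = (k_d/k_2) L₀ e^(−k_d t_c) = (0.137/2.09) × 44.0 × e^(−0.137×0.9928) = 0.06555 × 44.0 × 0.8728 = 2.517 mg/L.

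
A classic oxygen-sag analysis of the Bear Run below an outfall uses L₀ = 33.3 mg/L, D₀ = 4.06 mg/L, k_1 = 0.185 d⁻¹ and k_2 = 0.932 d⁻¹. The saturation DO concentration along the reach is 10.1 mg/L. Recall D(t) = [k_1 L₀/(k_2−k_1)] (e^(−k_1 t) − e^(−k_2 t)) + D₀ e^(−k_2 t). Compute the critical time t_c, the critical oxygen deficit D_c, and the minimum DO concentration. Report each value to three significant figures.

At the critical point dD/dt = 0, so k_1 L₀ e^(−k_1 t) = k_2 D. Substituting D(t) from the Streeter–Phelps equation and solving for t gives
t_c = ln[(k_2/k_1)(1 − D₀(k_2−k_1)/(k_1 L₀))] / (k_2−k_1).
Here k_2−k_1 = 0.7470 d⁻¹ and 1 − D₀(k_2−k_1)/(k_1 L₀) = 1 − 4.06×0.7470/(0.185×33.3) = 0.5077, so
t_c = ln(5.038 × 0.5077) / 0.7470 = 0.9391 / 0.7470 = 1.257 d.
D_c = (k_1/k_2) L₀ e^(−k_1 t_c) = (0.185/0.932) × 33.3 × e^(−0.185×1.257) = 0.1985 × 33.3 × 0.7925 = 5.238 mg/L.
Minimum DO = C_s − D_c = 10.1 − 5.238 = 4.862 mg/L.

t_c ≈ 1.26 d; D_c ≈ 5.24 mg/L; min DO ≈ 4.86 mg/L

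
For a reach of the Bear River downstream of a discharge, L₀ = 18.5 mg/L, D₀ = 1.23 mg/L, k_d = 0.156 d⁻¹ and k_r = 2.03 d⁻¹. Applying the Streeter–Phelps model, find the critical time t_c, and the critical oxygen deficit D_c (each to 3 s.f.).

t_c = [1/(k_r−k_d)] ln[(k_r/k_d)(1 − D₀(k_r−k_d)/(k_d L₀))]
= [1/(2.03−0.156)] ln[(2.03/0.156)(1 − 1.23×1.874/(0.156×18.5))]
= (1/1.874) ln[13.01 × 0.2013] = 0.5336 × ln(2.620) = 0.5336 × 0.9630 = 0.5139 d.
L(t_c) = L₀ e^(−k_d t_c) = 18.5 × 0.9230 = 17.07 mg/L, and at the critical point k_r D_c = k_d L, so D_c = (0.156/2.03) × 17.07 = 1.312 mg/L.

t_c ≈ 0.514 d; D_c ≈ 1.31 mg/L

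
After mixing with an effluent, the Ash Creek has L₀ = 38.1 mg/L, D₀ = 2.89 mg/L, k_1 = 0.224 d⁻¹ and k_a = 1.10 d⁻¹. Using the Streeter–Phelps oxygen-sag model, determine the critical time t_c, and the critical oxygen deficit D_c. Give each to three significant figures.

With k_a/k_1 = 4.911 and 1 − D₀(k_a−k_1)/(k_1 L₀) = 0.7034,
t_c = ln(4.911 × 0.7034) / (1.10 − 0.224) = ln(3.454) / 0.8760 = 1.240/0.8760 = 1.415 d.
L(t_c) = L₀ e^(−k_1 t_c) = 38.1 × 0.7284 = 27.75 mg/L, and at the critical point k_a D_c = k_1 L, so D_c = (0.224/1.10) × 27.75 = 5.651 mg/L.

t_c ≈ 1.41 d; D_c ≈ 5.65 mg/L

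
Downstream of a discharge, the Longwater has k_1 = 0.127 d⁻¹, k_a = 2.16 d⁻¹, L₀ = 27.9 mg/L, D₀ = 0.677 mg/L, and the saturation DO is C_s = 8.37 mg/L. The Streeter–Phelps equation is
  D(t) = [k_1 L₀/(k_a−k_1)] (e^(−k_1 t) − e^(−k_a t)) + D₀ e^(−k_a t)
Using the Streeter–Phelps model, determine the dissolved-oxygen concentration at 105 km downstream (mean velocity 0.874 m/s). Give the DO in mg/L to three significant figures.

DO ≈ 6.96 mg/L

Travel time t = x/v = 105 km / (0.874 m/s) = 105000 m / 0.874 m/s = 120100 s = 1.390 d.
k_1 L₀/(k_a−k_1) = 0.127×27.9/(2.16−0.127) = 3.543/2.033 = 1.743 mg/L.
e^(−k_1 t) = e^(−0.127×1.390) = 0.8381; e^(−k_a t) = e^(−2.16×1.390) = 0.04962.
D = 1.743 × (0.8381 − 0.04962) + 0.677 × 0.04962 = 1.374 + 0.03359 = 1.408 mg/L.
DO = C_s − D = 8.37 − 1.408 = 6.962 mg/L.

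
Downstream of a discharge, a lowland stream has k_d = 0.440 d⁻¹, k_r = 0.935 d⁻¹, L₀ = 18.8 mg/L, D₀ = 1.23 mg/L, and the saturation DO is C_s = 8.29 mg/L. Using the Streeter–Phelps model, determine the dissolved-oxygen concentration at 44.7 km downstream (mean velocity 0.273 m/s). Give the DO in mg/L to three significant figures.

Travel time t = x/v = 44.7 km / (0.273 m/s) = 44700 m / 0.273 m/s = 163700 s = 1.895 d.
k_d L₀/(k_r−k_d) = 0.440×18.8/(0.935−0.440) = 8.272/0.4950 = 16.71 mg/L.
e^(−k_d t) = e^(−0.440×1.895) = 0.4344; e^(−k_r t) = e^(−0.935×1.895) = 0.1700.
D = 16.71 × (0.4344 − 0.1700) + 1.23 × 0.1700 = 4.418 + 0.2091 = 4.627 mg/L.
DO = C_s − D = 8.29 − 4.627 = 3.663 mg/L.

DO ≈ 3.66 mg/L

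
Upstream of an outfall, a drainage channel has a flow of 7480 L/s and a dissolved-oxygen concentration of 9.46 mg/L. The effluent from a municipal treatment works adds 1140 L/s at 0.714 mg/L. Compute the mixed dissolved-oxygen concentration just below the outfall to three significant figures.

8.30 mg/L

Flow-weighted mixing: C = (Q_r C_r + Q_w C_w)/(Q_r + Q_w)
= (7480×9.46 + 1140×0.714)/(7480 + 1140) = 71570/8620 = 8.303 mg/L.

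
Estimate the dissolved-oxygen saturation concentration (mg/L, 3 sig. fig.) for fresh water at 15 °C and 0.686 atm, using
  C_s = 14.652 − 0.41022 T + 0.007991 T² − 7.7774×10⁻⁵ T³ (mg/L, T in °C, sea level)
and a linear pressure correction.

At sea level: C_s = 14.652 − 0.41022×15 + 0.007991×15² − 7.7774×10⁻⁵×15³ = 10.03 mg/L.
Pressure correction: C_s' = 10.03 × 0.686 = 6.883 mg/L.

C_s ≈ 6.88 mg/L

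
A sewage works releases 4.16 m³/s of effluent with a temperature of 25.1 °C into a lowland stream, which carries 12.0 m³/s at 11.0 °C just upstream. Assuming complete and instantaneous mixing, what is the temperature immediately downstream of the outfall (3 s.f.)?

Flow-weighted mixing: C = (Q_r C_r + Q_w C_w)/(Q_r + Q_w)
= (12.0×11.0 + 4.16×25.1)/(12.0 + 4.16) = 236.4/16.16 = 14.63 °C.

14.6 °C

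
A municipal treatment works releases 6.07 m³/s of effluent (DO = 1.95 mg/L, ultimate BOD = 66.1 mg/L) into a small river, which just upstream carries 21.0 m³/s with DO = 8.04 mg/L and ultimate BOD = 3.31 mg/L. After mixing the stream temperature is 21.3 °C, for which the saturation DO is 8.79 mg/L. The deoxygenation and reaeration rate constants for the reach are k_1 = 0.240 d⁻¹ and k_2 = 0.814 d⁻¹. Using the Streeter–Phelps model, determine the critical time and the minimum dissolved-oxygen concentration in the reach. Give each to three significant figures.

t_c ≈ 1.53 d; minimum DO ≈ 5.24 mg/L

Mixed DO = (21.0×8.04 + 6.07×1.95)/(21.0+6.07) = 180.7/27.07 = 6.674 mg/L.
Mixed L₀ = (21.0×3.31 + 6.07×66.1)/(27.07) = 470.7/27.07 = 17.39 mg/L.
Initial deficit D₀ = C_s − DO₀ = 8.79 − 6.674 = 2.116 mg/L.
t_c = (1/0.5740) ln[(0.814/0.240)(1 − 2.116×0.5740/(0.240×17.39))] = 1.742 × ln(2.405) = 1.529 d.
D_c = (0.240/0.814) × 17.39 × e^(−0.240×1.529) = 0.2948 × 17.39 × 0.6929 = 3.553 mg/L.
Minimum DO = 8.79 − 3.553 = 5.237 mg/L.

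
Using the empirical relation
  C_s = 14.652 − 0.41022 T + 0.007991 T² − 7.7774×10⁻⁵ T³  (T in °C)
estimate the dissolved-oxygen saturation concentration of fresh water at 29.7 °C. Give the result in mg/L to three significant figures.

C_s = 14.652 − 0.41022×29.7 + 0.007991×29.7² − 7.7774×10⁻⁵×29.7³ = 7.480 mg/L.

C_s ≈ 7.48 mg/L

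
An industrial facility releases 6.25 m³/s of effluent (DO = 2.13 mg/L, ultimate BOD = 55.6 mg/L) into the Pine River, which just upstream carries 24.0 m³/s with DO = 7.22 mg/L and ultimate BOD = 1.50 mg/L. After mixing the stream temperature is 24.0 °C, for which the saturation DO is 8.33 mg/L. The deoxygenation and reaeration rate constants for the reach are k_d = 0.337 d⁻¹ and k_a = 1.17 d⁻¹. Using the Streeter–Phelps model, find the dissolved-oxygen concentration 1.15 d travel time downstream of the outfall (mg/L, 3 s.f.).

Mixed DO = (24.0×7.22 + 6.25×2.13)/(24.0+6.25) = 186.6/30.25 = 6.168 mg/L.
Mixed L₀ = (24.0×1.50 + 6.25×55.6)/(30.25) = 383.5/30.25 = 12.68 mg/L.
Initial deficit D₀ = C_s − DO₀ = 8.33 − 6.168 = 2.162 mg/L.
D(1.15) = [0.337×12.68/(1.17−0.337)](e^(−0.337×1.15) − e^(−1.17×1.15)) + 2.162 e^(−1.17×1.15)
= 5.129 × (0.6787 − 0.2604) + 2.162 × 0.2604 = 2.708 mg/L.
DO = 8.33 − 2.708 = 5.622 mg/L.

DO ≈ 5.62 mg/L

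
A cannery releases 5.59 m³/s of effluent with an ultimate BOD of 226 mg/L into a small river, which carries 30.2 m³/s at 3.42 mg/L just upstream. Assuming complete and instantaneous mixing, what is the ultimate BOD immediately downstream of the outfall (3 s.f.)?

Flow-weighted mixing: C = (Q_r C_r + Q_w C_w)/(Q_r + Q_w)
= (30.2×3.42 + 5.59×226)/(30.2 + 5.59) = 1367/35.79 = 38.18 mg/L.

38.2 mg/L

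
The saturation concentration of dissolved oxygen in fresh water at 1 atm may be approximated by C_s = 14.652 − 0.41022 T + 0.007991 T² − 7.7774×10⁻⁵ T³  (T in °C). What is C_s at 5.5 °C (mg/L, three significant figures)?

C_s ≈ 12.6 mg/L

C_s = 14.652 − 0.41022×5.5 + 0.007991×5.5² − 7.7774×10⁻⁵×5.5³ = 12.62 mg/L.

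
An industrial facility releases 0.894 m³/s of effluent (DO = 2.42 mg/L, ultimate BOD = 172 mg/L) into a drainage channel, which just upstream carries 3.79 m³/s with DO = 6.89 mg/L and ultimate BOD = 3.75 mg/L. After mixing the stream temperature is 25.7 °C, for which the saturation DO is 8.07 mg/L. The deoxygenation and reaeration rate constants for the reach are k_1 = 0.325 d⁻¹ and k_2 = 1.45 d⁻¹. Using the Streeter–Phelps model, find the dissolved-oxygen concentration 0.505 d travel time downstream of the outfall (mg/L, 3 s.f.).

Mixed DO = (3.79×6.89 + 0.894×2.42)/(3.79+0.894) = 28.28/4.684 = 6.037 mg/L.
Mixed L₀ = (3.79×3.75 + 0.894×172)/(4.684) = 168.0/4.684 = 35.86 mg/L.
Initial deficit D₀ = C_s − DO₀ = 8.07 − 6.037 = 2.033 mg/L.
D(0.505) = [0.325×35.86/(1.45−0.325)](e^(−0.325×0.505) − e^(−1.45×0.505)) + 2.033 e^(−1.45×0.505)
= 10.36 × (0.8486 − 0.4808) + 2.033 × 0.4808 = 4.788 mg/L.
DO = 8.07 − 4.788 = 3.282 mg/L.

DO ≈ 3.28 mg/L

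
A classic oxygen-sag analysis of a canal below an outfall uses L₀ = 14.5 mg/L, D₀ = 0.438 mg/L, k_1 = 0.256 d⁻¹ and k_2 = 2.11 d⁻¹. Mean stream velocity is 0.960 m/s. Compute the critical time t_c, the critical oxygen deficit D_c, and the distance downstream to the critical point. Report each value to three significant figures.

t_c ≈ 1.00 d; D_c ≈ 1.36 mg/L; x_c ≈ 83.3 km

At the critical point dD/dt = 0, so k_1 L₀ e^(−k_1 t) = k_2 D. Substituting D(t) from the Streeter–Phelps equation and solving for t gives
t_c = ln[(k_2/k_1)(1 − D₀(k_2−k_1)/(k_1 L₀))] / (k_2−k_1).
Here k_2−k_1 = 1.854 d⁻¹ and 1 − D₀(k_2−k_1)/(k_1 L₀) = 1 − 0.438×1.854/(0.256×14.5) = 0.7812, so
t_c = ln(8.242 × 0.7812) / 1.854 = 1.862 / 1.854 = 1.005 d.
D_c = (k_1/k_2) L₀ e^(−k_1 t_c) = (0.256/2.11) × 14.5 × e^(−0.256×1.005) = 0.1213 × 14.5 × 0.7732 = 1.360 mg/L.
x_c = v t_c = 0.960 m/s × 1.005 d × 86400 s/d = 83320 m ≈ 83.3 km.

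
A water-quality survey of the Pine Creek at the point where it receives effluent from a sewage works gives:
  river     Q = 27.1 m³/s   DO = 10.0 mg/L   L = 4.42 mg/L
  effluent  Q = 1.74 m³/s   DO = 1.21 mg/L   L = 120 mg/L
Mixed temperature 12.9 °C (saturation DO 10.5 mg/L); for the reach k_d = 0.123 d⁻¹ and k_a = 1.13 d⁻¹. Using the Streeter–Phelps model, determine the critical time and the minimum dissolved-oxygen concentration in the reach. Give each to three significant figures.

Mixed DO = (27.1×10.0 + 1.74×1.21)/(27.1+1.74) = 273.1/28.84 = 9.470 mg/L.
Mixed L₀ = (27.1×4.42 + 1.74×120)/(28.84) = 328.6/28.84 = 11.39 mg/L.
Initial deficit D₀ = C_s − DO₀ = 10.5 − 9.470 = 1.030 mg/L.
t_c = (1/1.007) ln[(1.13/0.123)(1 − 1.030×1.007/(0.123×11.39))] = 0.9930 × ln(2.385) = 0.8632 d.
D_c = (0.123/1.13) × 11.39 × e^(−0.123×0.8632) = 0.1088 × 11.39 × 0.8993 = 1.115 mg/L.
Minimum DO = 10.5 − 1.115 = 9.385 mg/L.

t_c ≈ 0.863 d; minimum DO ≈ 9.38 mg/L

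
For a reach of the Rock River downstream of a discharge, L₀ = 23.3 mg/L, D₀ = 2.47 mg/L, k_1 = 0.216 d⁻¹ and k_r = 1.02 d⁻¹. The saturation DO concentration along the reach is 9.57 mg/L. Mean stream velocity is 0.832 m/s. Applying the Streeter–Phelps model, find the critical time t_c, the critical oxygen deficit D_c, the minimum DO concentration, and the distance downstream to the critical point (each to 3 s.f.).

t_c = [1/(k_r−k_1)] ln[(k_r/k_1)(1 − D₀(k_r−k_1)/(k_1 L₀))]
= [1/(1.02−0.216)] ln[(1.02/0.216)(1 − 2.47×0.8040/(0.216×23.3))]
= (1/0.8040) ln[4.722 × 0.6054] = 1.244 × ln(2.859) = 1.244 × 1.050 = 1.307 d.
L(t_c) = L₀ e^(−k_1 t_c) = 23.3 × 0.7541 = 17.57 mg/L, and at the critical point k_r D_c = k_1 L, so D_c = (0.216/1.02) × 17.57 = 3.721 mg/L.
Minimum DO = C_s − D_c = 9.57 − 3.721 = 5.849 mg/L.
x_c = v t_c = 0.832 m/s × 1.307 d × 86400 s/d = 93920 m ≈ 93.9 km.

t_c ≈ 1.31 d; D_c ≈ 3.72 mg/L; min DO ≈ 5.85 mg/L; x_c ≈ 93.9 km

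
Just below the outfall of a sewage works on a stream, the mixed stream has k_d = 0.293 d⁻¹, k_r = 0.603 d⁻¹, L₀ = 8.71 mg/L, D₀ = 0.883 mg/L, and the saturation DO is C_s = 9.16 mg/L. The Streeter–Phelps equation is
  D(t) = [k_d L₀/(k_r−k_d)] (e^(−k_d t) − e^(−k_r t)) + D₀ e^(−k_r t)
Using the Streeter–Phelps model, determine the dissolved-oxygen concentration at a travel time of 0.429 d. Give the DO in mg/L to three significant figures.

DO ≈ 7.57 mg/L

k_d L₀/(k_r−k_d) = 0.293×8.71/(0.603−0.293) = 2.552/0.3100 = 8.232 mg/L.
e^(−k_d t) = e^(−0.293×0.4290) = 0.8819; e^(−k_r t) = e^(−0.603×0.4290) = 0.7721.
D = 8.232 × (0.8819 − 0.7721) + 0.883 × 0.7721 = 0.9041 + 0.6817 = 1.586 mg/L.
DO = C_s − D = 9.16 − 1.586 = 7.574 mg/L.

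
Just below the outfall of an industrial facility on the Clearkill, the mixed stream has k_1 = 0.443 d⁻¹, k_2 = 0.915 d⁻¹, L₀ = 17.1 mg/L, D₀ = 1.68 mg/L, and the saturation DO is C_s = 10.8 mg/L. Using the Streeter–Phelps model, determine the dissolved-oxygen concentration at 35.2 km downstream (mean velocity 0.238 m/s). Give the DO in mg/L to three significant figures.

Travel time t = x/v = 35.2 km / (0.238 m/s) = 35200 m / 0.238 m/s = 147900 s = 1.712 d.
k_1 L₀/(k_2−k_1) = 0.443×17.1/(0.915−0.443) = 7.575/0.4720 = 16.05 mg/L.
e^(−k_1 t) = e^(−0.443×1.712) = 0.4685; e^(−k_2 t) = e^(−0.915×1.712) = 0.2088.
D = 16.05 × (0.4685 − 0.2088) + 1.68 × 0.2088 = 4.167 + 0.3508 = 4.518 mg/L.
DO = C_s − D = 10.8 − 4.518 = 6.282 mg/L.

DO ≈ 6.28 mg/L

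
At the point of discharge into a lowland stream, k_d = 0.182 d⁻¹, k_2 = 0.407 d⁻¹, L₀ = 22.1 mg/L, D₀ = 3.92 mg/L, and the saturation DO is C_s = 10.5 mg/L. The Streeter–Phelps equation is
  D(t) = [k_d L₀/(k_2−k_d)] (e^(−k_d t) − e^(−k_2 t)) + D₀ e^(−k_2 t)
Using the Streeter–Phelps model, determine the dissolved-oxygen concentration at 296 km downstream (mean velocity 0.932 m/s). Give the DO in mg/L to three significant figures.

DO ≈ 4.47 mg/L

Travel time t = x/v = 296 km / (0.932 m/s) = 296000 m / 0.932 m/s = 317600 s = 3.676 d.
k_d L₀/(k_2−k_d) = 0.182×22.1/(0.407−0.182) = 4.022/0.2250 = 17.88 mg/L.
e^(−k_d t) = e^(−0.182×3.676) = 0.5122; e^(−k_2 t) = e^(−0.407×3.676) = 0.2240.
D = 17.88 × (0.5122 − 0.2240) + 3.92 × 0.2240 = 5.152 + 0.8781 = 6.030 mg/L.
DO = C_s − D = 10.5 − 6.030 = 4.470 mg/L.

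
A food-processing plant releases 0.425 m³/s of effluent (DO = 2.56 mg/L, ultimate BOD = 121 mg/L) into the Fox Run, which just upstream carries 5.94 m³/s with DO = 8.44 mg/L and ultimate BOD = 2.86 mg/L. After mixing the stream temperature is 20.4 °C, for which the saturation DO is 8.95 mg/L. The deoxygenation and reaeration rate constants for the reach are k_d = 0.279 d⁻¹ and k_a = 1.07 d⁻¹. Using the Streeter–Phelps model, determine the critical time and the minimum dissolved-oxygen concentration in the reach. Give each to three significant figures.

Mixed DO = (5.94×8.44 + 0.425×2.56)/(5.94+0.425) = 51.22/6.365 = 8.047 mg/L.
Mixed L₀ = (5.94×2.86 + 0.425×121)/(6.365) = 68.41/6.365 = 10.75 mg/L.
Initial deficit D₀ = C_s − DO₀ = 8.95 − 8.047 = 0.9026 mg/L.
t_c = (1/0.7910) ln[(1.07/0.279)(1 − 0.9026×0.7910/(0.279×10.75))] = 1.264 × ln(2.922) = 1.356 d.
D_c = (0.279/1.07) × 10.75 × e^(−0.279×1.356) = 0.2607 × 10.75 × 0.6851 = 1.920 mg/L.
Minimum DO = 8.95 − 1.920 = 7.030 mg/L.

t_c ≈ 1.36 d; minimum DO ≈ 7.03 mg/L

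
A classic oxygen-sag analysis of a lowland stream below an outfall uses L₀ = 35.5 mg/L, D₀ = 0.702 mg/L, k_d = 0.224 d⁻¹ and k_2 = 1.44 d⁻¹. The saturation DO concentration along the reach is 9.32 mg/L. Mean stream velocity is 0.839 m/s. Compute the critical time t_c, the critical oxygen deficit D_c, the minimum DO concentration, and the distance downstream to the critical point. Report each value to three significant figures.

t_c ≈ 1.44 d; D_c ≈ 4.00 mg/L; min DO ≈ 5.32 mg/L; x_c ≈ 104 km

With k_2/k_d = 6.429 and 1 − D₀(k_2−k_d)/(k_d L₀) = 0.8927,
t_c = ln(6.429 × 0.8927) / (1.44 − 0.224) = ln(5.738) / 1.216 = 1.747/1.216 = 1.437 d.
L(t_c) = L₀ e^(−k_d t_c) = 35.5 × 0.7248 = 25.73 mg/L, and at the critical point k_2 D_c = k_d L, so D_c = (0.224/1.44) × 25.73 = 4.003 mg/L.
Minimum DO = C_s − D_c = 9.32 − 4.003 = 5.317 mg/L.
x_c = v t_c = 0.839 m/s × 1.437 d × 86400 s/d = 104200 m ≈ 104 km.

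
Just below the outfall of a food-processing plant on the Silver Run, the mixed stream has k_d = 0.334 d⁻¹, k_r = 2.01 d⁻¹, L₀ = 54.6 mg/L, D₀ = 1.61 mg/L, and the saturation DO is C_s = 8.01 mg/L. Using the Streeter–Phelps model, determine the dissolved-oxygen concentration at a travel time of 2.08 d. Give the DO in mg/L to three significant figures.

k_d L₀/(k_r−k_d) = 0.334×54.6/(2.01−0.334) = 18.24/1.676 = 10.88 mg/L.
e^(−k_d t) = e^(−0.334×2.080) = 0.4992; e^(−k_r t) = e^(−2.01×2.080) = 0.01529.
D = 10.88 × (0.4992 − 0.01529) + 1.61 × 0.01529 = 5.266 + 0.02461 = 5.290 mg/L.
DO = C_s − D = 8.01 − 5.290 = 2.720 mg/L.

DO ≈ 2.72 mg/L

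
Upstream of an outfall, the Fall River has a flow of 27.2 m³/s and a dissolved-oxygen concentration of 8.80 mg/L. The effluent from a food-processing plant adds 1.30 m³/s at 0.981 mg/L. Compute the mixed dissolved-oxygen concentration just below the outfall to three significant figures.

Flow-weighted mixing: C = (Q_r C_r + Q_w C_w)/(Q_r + Q_w)
= (27.2×8.80 + 1.30×0.981)/(27.2 + 1.30) = 240.6/28.50 = 8.443 mg/L.

8.44 mg/L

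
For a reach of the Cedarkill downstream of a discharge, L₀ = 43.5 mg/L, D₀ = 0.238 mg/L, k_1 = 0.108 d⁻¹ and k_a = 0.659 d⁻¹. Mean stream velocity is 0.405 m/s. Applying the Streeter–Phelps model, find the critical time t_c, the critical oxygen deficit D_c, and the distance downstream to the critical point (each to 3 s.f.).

t_c = [1/(k_a−k_1)] ln[(k_a/k_1)(1 − D₀(k_a−k_1)/(k_1 L₀))]
= [1/(0.659−0.108)] ln[(0.659/0.108)(1 − 0.238×0.5510/(0.108×43.5))]
= (1/0.5510) ln[6.102 × 0.9721] = 1.815 × ln(5.932) = 1.815 × 1.780 = 3.231 d.
L(t_c) = L₀ e^(−k_1 t_c) = 43.5 × 0.7054 = 30.69 mg/L, and at the critical point k_a D_c = k_1 L, so D_c = (0.108/0.659) × 30.69 = 5.029 mg/L.
x_c = v t_c = 0.405 m/s × 3.231 d × 86400 s/d = 113100 m ≈ 113 km.

t_c ≈ 3.23 d; D_c ≈ 5.03 mg/L; x_c ≈ 113 km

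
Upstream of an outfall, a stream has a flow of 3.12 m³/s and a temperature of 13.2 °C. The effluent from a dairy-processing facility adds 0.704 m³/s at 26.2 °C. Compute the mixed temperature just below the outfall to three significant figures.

Flow-weighted mixing: C = (Q_r C_r + Q_w C_w)/(Q_r + Q_w)
= (3.12×13.2 + 0.704×26.2)/(3.12 + 0.704) = 59.63/3.824 = 15.59 °C.

15.6 °C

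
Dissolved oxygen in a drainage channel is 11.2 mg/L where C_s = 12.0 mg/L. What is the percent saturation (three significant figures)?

% saturation = C/C_s × 100 = 11.2/12.0 × 100 = 93.3 %.

93.3 % saturation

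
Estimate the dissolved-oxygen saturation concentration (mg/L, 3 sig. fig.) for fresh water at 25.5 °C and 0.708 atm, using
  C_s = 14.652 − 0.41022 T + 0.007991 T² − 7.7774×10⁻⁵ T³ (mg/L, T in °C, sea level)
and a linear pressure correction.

C_s ≈ 5.73 mg/L

At sea level: C_s = 14.652 − 0.41022×25.5 + 0.007991×25.5² − 7.7774×10⁻⁵×25.5³ = 8.098 mg/L.
Pressure correction: C_s' = 8.098 × 0.708 = 5.733 mg/L.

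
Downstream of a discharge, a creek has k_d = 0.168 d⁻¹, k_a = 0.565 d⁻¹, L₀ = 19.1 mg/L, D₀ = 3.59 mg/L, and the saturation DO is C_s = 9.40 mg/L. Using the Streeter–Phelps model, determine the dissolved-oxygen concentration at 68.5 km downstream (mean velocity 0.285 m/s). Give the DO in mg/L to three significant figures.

DO ≈ 5.27 mg/L

Travel time t = x/v = 68.5 km / (0.285 m/s) = 68500 m / 0.285 m/s = 240400 s = 2.782 d.
k_d L₀/(k_a−k_d) = 0.168×19.1/(0.565−0.168) = 3.209/0.3970 = 8.083 mg/L.
e^(−k_d t) = e^(−0.168×2.782) = 0.6267; e^(−k_a t) = e^(−0.565×2.782) = 0.2077.
D = 8.083 × (0.6267 − 0.2077) + 3.59 × 0.2077 = 3.386 + 0.7456 = 4.132 mg/L.
DO = C_s − D = 9.40 − 4.132 = 5.268 mg/L.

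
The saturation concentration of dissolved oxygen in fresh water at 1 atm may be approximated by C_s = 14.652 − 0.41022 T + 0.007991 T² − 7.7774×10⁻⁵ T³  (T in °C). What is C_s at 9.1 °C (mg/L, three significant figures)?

C_s = 14.652 − 0.41022×9.1 + 0.007991×9.1² − 7.7774×10⁻⁵×9.1³ = 11.52 mg/L.

C_s ≈ 11.5 mg/L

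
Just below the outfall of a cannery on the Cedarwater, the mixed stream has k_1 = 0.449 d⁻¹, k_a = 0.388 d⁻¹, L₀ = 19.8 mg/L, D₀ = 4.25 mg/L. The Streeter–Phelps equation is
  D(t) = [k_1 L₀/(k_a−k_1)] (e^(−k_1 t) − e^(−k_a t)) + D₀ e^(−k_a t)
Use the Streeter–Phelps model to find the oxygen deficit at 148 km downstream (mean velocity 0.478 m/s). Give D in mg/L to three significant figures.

D ≈ 8.18 mg/L

Travel time t = x/v = 148 km / (0.478 m/s) = 148000 m / 0.478 m/s = 309600 s = 3.584 d.
k_1 L₀/(k_a−k_1) = 0.449×19.8/(0.388−0.449) = 8.890/-0.06100 = -145.7 mg/L.
e^(−k_1 t) = e^(−0.449×3.584) = 0.2001; e^(−k_a t) = e^(−0.388×3.584) = 0.2490.
D = -145.7 × (0.2001 − 0.2490) + 4.25 × 0.2490 = 7.125 + 1.058 = 8.183 mg/L.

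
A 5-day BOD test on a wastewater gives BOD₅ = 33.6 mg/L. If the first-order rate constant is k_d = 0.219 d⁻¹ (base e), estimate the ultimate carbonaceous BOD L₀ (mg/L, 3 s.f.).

BOD₅ = L₀(1 − e^(−5k_d)) ⇒ L₀ = BOD₅ / (1 − e^(−5×0.219))
= 33.6 / (1 − 0.3345) = 33.6 / 0.6655 = 50.49 mg/L.

L₀ ≈ 50.5 mg/L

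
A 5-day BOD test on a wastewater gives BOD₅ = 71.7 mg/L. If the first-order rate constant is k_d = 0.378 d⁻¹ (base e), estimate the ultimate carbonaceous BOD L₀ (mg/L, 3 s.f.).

BOD₅ = L₀(1 − e^(−5k_d)) ⇒ L₀ = BOD₅ / (1 − e^(−5×0.378))
= 71.7 / (1 − 0.1511) = 71.7 / 0.8489 = 84.46 mg/L.

L₀ ≈ 84.5 mg/L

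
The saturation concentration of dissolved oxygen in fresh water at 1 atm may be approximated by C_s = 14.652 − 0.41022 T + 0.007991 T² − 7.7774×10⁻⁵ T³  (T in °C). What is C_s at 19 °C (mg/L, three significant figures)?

C_s ≈ 9.21 mg/L

C_s = 14.652 − 0.41022×19 + 0.007991×19² − 7.7774×10⁻⁵×19³ = 9.209 mg/L.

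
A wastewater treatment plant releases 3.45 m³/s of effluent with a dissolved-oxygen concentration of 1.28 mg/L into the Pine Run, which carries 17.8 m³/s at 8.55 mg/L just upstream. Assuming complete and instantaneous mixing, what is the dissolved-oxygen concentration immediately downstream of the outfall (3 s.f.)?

Flow-weighted mixing: C = (Q_r C_r + Q_w C_w)/(Q_r + Q_w)
= (17.8×8.55 + 3.45×1.28)/(17.8 + 3.45) = 156.6/21.25 = 7.370 mg/L.

7.37 mg/L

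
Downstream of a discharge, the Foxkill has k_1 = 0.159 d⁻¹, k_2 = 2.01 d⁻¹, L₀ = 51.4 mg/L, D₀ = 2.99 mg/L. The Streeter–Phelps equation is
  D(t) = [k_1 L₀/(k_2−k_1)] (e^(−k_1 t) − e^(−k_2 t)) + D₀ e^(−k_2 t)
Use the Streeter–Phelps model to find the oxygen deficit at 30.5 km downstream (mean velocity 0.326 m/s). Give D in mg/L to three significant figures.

Travel time t = x/v = 30.5 km / (0.326 m/s) = 30500 m / 0.326 m/s = 93560 s = 1.083 d.
k_1 L₀/(k_2−k_1) = 0.159×51.4/(2.01−0.159) = 8.173/1.851 = 4.415 mg/L.
e^(−k_1 t) = e^(−0.159×1.083) = 0.8418; e^(−k_2 t) = e^(−2.01×1.083) = 0.1134.
D = 4.415 × (0.8418 − 0.1134) + 2.99 × 0.1134 = 3.216 + 0.3392 = 3.555 mg/L.

D ≈ 3.56 mg/L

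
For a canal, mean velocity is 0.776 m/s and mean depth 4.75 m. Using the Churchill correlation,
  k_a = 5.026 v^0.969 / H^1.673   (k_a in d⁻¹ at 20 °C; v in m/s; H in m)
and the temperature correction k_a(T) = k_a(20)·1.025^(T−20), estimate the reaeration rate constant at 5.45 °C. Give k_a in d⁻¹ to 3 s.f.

k_a(20) = 5.026 × 0.776^0.969 / 4.75^1.673 = 5.026 × 0.7821 / 13.56 = 0.2900 d⁻¹.
k_a(5.45) = 0.2900 × 1.025^(5.45−20) = 0.2900 × 0.6982 = 0.2025 d⁻¹.

k_a ≈ 0.202 d⁻¹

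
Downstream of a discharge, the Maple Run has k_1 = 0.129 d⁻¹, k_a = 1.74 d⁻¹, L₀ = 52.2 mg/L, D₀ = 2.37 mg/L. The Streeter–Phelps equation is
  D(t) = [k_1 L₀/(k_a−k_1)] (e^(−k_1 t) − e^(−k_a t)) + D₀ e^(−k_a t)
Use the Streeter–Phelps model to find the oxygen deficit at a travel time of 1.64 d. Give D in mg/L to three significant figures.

D ≈ 3.28 mg/L

k_1 L₀/(k_a−k_1) = 0.129×52.2/(1.74−0.129) = 6.734/1.611 = 4.180 mg/L.
e^(−k_1 t) = e^(−0.129×1.640) = 0.8093; e^(−k_a t) = e^(−1.74×1.640) = 0.05764.
D = 4.180 × (0.8093 − 0.05764) + 2.37 × 0.05764 = 3.142 + 0.1366 = 3.279 mg/L.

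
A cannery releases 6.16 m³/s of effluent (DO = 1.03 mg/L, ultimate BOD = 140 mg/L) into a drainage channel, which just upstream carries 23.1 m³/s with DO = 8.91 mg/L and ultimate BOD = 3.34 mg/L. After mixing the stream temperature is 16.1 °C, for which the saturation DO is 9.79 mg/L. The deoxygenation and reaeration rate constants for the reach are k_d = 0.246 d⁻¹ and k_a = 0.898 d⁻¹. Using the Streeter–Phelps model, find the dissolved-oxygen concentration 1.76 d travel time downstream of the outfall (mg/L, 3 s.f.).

Mixed DO = (23.1×8.91 + 6.16×1.03)/(23.1+6.16) = 212.2/29.26 = 7.251 mg/L.
Mixed L₀ = (23.1×3.34 + 6.16×140)/(29.26) = 939.6/29.26 = 32.11 mg/L.
Initial deficit D₀ = C_s − DO₀ = 9.79 − 7.251 = 2.539 mg/L.
D(1.76) = [0.246×32.11/(0.898−0.246)](e^(−0.246×1.76) − e^(−0.898×1.76)) + 2.539 e^(−0.898×1.76)
= 12.12 × (0.6486 − 0.2059) + 2.539 × 0.2059 = 5.886 mg/L.
DO = 9.79 − 5.886 = 3.904 mg/L.

DO ≈ 3.90 mg/L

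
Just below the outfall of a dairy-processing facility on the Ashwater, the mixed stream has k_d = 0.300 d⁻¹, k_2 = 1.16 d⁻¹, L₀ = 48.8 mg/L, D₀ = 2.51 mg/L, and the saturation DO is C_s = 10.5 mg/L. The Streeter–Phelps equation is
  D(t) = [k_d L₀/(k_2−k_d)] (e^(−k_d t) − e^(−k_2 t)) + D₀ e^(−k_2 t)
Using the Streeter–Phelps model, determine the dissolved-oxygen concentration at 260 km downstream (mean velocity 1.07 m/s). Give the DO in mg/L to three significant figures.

DO ≈ 3.73 mg/L

Travel time t = x/v = 260 km / (1.07 m/s) = 260000 m / 1.07 m/s = 243000 s = 2.812 d.
k_d L₀/(k_2−k_d) = 0.300×48.8/(1.16−0.300) = 14.64/0.8600 = 17.02 mg/L.
e^(−k_d t) = e^(−0.300×2.812) = 0.4301; e^(−k_2 t) = e^(−1.16×2.812) = 0.03830.
D = 17.02 × (0.4301 − 0.03830) + 2.51 × 0.03830 = 6.670 + 0.09613 = 6.766 mg/L.
DO = C_s − D = 10.5 − 6.766 = 3.734 mg/L.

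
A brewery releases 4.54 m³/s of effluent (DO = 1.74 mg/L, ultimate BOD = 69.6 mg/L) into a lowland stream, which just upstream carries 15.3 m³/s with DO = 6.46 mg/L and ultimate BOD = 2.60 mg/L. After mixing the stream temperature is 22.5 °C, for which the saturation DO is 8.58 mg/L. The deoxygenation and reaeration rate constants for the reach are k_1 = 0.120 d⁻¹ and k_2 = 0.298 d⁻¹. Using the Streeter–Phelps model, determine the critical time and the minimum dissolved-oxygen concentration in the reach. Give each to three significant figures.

t_c ≈ 3.38 d; minimum DO ≈ 3.77 mg/L

Mixed DO = (15.3×6.46 + 4.54×1.74)/(15.3+4.54) = 106.7/19.84 = 5.380 mg/L.
Mixed L₀ = (15.3×2.60 + 4.54×69.6)/(19.84) = 355.8/19.84 = 17.93 mg/L.
Initial deficit D₀ = C_s − DO₀ = 8.58 − 5.380 = 3.200 mg/L.
t_c = (1/0.1780) ln[(0.298/0.120)(1 − 3.200×0.1780/(0.120×17.93))] = 5.618 × ln(1.826) = 3.383 d.
D_c = (0.120/0.298) × 17.93 × e^(−0.120×3.383) = 0.4027 × 17.93 × 0.6664 = 4.812 mg/L.
Minimum DO = 8.58 − 4.812 = 3.768 mg/L.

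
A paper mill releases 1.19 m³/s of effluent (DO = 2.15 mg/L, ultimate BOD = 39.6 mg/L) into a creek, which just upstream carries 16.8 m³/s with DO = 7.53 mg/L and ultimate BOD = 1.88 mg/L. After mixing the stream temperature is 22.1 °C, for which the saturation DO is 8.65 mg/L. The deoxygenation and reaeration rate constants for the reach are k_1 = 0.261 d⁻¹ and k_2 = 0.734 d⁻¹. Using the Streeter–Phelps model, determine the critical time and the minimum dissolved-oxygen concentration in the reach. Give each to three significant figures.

Mixed DO = (16.8×7.53 + 1.19×2.15)/(16.8+1.19) = 129.1/17.99 = 7.174 mg/L.
Mixed L₀ = (16.8×1.88 + 1.19×39.6)/(17.99) = 78.71/17.99 = 4.375 mg/L.
Initial deficit D₀ = C_s − DO₀ = 8.65 − 7.174 = 1.476 mg/L.
t_c = (1/0.4730) ln[(0.734/0.261)(1 − 1.476×0.4730/(0.261×4.375))] = 2.114 × ln(1.093) = 0.1880 d.
D_c = (0.261/0.734) × 4.375 × e^(−0.261×0.1880) = 0.3556 × 4.375 × 0.9521 = 1.481 mg/L.
Minimum DO = 8.65 − 1.481 = 7.169 mg/L.

t_c ≈ 0.188 d; minimum DO ≈ 7.17 mg/L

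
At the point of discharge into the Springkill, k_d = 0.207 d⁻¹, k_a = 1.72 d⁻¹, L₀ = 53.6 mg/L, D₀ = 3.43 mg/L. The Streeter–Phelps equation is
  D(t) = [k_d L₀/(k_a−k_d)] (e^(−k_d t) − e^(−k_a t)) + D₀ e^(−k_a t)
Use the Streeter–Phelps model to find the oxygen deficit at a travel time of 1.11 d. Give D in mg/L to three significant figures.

k_d L₀/(k_a−k_d) = 0.207×53.6/(1.72−0.207) = 11.10/1.513 = 7.333 mg/L.
e^(−k_d t) = e^(−0.207×1.110) = 0.7947; e^(−k_a t) = e^(−1.72×1.110) = 0.1482.
D = 7.333 × (0.7947 − 0.1482) + 3.43 × 0.1482 = 4.741 + 0.5083 = 5.249 mg/L.

D ≈ 5.25 mg/L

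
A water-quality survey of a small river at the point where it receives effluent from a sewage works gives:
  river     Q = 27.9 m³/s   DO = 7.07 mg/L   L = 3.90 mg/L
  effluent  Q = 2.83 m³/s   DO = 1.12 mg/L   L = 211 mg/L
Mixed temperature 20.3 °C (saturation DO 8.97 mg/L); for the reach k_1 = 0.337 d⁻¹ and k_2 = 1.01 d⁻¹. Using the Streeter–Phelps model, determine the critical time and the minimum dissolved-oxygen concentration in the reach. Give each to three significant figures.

t_c ≈ 1.28 d; minimum DO ≈ 3.98 mg/L

Mixed DO = (27.9×7.07 + 2.83×1.12)/(27.9+2.83) = 200.4/30.73 = 6.522 mg/L.
Mixed L₀ = (27.9×3.90 + 2.83×211)/(30.73) = 705.9/30.73 = 22.97 mg/L.
Initial deficit D₀ = C_s − DO₀ = 8.97 − 6.522 = 2.448 mg/L.
t_c = (1/0.6730) ln[(1.01/0.337)(1 − 2.448×0.6730/(0.337×22.97))] = 1.486 × ln(2.359) = 1.275 d.
D_c = (0.337/1.01) × 22.97 × e^(−0.337×1.275) = 0.3337 × 22.97 × 0.6506 = 4.987 mg/L.
Minimum DO = 8.97 − 4.987 = 3.983 mg/L.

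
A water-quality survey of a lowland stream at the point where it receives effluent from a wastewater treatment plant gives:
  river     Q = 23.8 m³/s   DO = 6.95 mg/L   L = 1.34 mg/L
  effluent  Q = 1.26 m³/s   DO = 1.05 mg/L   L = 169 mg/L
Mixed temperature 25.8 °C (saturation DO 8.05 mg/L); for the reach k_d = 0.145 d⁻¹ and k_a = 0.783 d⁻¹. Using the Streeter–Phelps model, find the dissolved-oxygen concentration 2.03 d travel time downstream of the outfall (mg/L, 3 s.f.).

DO ≈ 6.56 mg/L

Mixed DO = (23.8×6.95 + 1.26×1.05)/(23.8+1.26) = 166.7/25.06 = 6.653 mg/L.
Mixed L₀ = (23.8×1.34 + 1.26×169)/(25.06) = 244.8/25.06 = 9.770 mg/L.
Initial deficit D₀ = C_s − DO₀ = 8.05 − 6.653 = 1.397 mg/L.
D(2.03) = [0.145×9.770/(0.783−0.145)](e^(−0.145×2.03) − e^(−0.783×2.03)) + 1.397 e^(−0.783×2.03)
= 2.220 × (0.7450 − 0.2040) + 1.397 × 0.2040 = 1.486 mg/L.
DO = 8.05 − 1.486 = 6.564 mg/L.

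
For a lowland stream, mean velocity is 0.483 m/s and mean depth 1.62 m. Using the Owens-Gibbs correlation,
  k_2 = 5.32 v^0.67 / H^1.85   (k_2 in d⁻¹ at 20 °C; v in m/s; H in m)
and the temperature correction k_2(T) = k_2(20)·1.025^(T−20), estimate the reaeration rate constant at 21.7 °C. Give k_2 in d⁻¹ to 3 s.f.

k_2 ≈ 1.40 d⁻¹

k_2(20) = 5.32 × 0.483^0.67 / 1.62^1.85 = 5.32 × 0.6141 / 2.441 = 1.338 d⁻¹.
k_2(21.7) = 1.338 × 1.025^(21.7−20) = 1.338 × 1.043 = 1.396 d⁻¹.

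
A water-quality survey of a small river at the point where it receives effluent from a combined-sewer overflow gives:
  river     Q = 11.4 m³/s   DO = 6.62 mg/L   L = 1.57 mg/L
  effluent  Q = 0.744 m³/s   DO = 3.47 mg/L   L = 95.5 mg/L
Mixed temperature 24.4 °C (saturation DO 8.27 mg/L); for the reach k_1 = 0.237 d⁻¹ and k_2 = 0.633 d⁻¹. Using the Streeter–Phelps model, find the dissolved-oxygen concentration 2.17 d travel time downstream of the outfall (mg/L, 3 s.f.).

Mixed DO = (11.4×6.62 + 0.744×3.47)/(11.4+0.744) = 78.05/12.14 = 6.427 mg/L.
Mixed L₀ = (11.4×1.57 + 0.744×95.5)/(12.14) = 88.95/12.14 = 7.325 mg/L.
Initial deficit D₀ = C_s − DO₀ = 8.27 − 6.427 = 1.843 mg/L.
D(2.17) = [0.237×7.325/(0.633−0.237)](e^(−0.237×2.17) − e^(−0.633×2.17)) + 1.843 e^(−0.633×2.17)
= 4.384 × (0.5979 − 0.2532) + 1.843 × 0.2532 = 1.978 mg/L.
DO = 8.27 − 1.978 = 6.292 mg/L.

DO ≈ 6.29 mg/L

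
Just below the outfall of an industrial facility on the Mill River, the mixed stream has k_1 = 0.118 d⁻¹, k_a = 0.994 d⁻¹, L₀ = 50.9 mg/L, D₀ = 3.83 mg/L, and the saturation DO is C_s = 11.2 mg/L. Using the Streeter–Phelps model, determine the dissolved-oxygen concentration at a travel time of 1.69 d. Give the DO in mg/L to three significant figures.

DO ≈ 6.15 mg/L

k_1 L₀/(k_a−k_1) = 0.118×50.9/(0.994−0.118) = 6.006/0.8760 = 6.856 mg/L.
e^(−k_1 t) = e^(−0.118×1.690) = 0.8192; e^(−k_a t) = e^(−0.994×1.690) = 0.1864.
D = 6.856 × (0.8192 − 0.1864) + 3.83 × 0.1864 = 4.339 + 0.7139 = 5.053 mg/L.
DO = C_s − D = 11.2 − 5.053 = 6.147 mg/L.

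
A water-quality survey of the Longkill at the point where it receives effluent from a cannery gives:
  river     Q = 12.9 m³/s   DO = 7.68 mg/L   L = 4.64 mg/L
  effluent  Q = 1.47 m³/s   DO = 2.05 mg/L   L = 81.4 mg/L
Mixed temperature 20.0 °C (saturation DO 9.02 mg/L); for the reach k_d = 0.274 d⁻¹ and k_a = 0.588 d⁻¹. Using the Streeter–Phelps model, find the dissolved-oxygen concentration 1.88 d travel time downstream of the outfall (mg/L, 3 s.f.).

Mixed DO = (12.9×7.68 + 1.47×2.05)/(12.9+1.47) = 102.1/14.37 = 7.104 mg/L.
Mixed L₀ = (12.9×4.64 + 1.47×81.4)/(14.37) = 179.5/14.37 = 12.49 mg/L.
Initial deficit D₀ = C_s − DO₀ = 9.02 − 7.104 = 1.916 mg/L.
D(1.88) = [0.274×12.49/(0.588−0.274)](e^(−0.274×1.88) − e^(−0.588×1.88)) + 1.916 e^(−0.588×1.88)
= 10.90 × (0.5974 − 0.3311) + 1.916 × 0.3311 = 3.538 mg/L.
DO = 9.02 − 3.538 = 5.482 mg/L.

DO ≈ 5.48 mg/L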